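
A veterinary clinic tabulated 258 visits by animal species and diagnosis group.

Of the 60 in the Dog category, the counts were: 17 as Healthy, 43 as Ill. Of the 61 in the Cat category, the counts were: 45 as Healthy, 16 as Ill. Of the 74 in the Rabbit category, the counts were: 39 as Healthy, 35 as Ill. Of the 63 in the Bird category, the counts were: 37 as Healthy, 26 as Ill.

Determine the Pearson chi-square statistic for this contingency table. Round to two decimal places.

Row totals: 60, 61, 74, 63. Column totals: 138, 120. Grand total N = 258.
Expected counts (row total × column total / N):
  Dog, Healthy: 60×138/258 = 32.0930
  Dog, Ill: 60×120/258 = 27.9070
  Cat, Healthy: 61×138/258 = 32.6279
  Cat, Ill: 61×120/258 = 28.3721
  Rabbit, Healthy: 74×138/258 = 39.5814
  Rabbit, Ill: 74×120/258 = 34.4186
  Bird, Healthy: 63×138/258 = 33.6977
  Bird, Ill: 63×120/258 = 29.3023
Contributions (O − E)²/E:
  (17 − 32.0930)²/32.0930 = 7.0981
  (43 − 27.9070)²/27.9070 = 8.1628
  (45 − 32.6279)²/32.6279 = 4.6913
  (16 − 28.3721)²/28.3721 = 5.3950
  (39 − 39.5814)²/39.5814 = 0.0085
  (35 − 34.4186)²/34.4186 = 0.0098
  (37 − 33.6977)²/33.6977 = 0.3236
  (26 − 29.3023)²/29.3023 = 0.3722
χ² = 7.0981 + 8.1628 + 4.6913 + 5.3950 + 0.0085 + 0.0098 + 0.3236 + 0.3722 = 26.06

26.06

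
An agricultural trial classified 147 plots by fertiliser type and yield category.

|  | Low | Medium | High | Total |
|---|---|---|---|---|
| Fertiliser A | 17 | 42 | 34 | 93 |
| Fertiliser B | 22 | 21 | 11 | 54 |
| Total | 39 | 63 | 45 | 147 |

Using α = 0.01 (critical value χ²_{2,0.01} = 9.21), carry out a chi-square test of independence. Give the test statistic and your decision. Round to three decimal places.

9.735; reject H₀

Grand total N = 147.
Expected counts (row total × column total / N):
  Fertiliser A, Low: 93×39/147 = 24.6735
  Fertiliser A, Medium: 93×63/147 = 39.8571
  Fertiliser A, High: 93×45/147 = 28.4694
  Fertiliser B, Low: 54×39/147 = 14.3265
  Fertiliser B, Medium: 54×63/147 = 23.1429
  Fertiliser B, High: 54×45/147 = 16.5306
Contributions (O − E)²/E:
  (17 − 24.6735)²/24.6735 = 2.3865
  (42 − 39.8571)²/39.8571 = 0.1152
  (34 − 28.4694)²/28.4694 = 1.0744
  (22 − 14.3265)²/14.3265 = 4.1100
  (21 − 23.1429)²/23.1429 = 0.1984
  (11 − 16.5306)²/16.5306 = 1.8504
χ² = 2.3865 + 0.1152 + 1.0744 + 4.1100 + 0.1984 + 1.8504 = 9.735
df = (2−1)(3−1) = 2. Since 9.735 > 9.21, reject the null hypothesis of independence at α = 0.01.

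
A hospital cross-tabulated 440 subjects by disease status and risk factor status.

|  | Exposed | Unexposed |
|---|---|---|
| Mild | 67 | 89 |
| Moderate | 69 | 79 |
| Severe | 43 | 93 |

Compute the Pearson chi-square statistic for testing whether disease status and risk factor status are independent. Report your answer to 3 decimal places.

Row totals: 156, 148, 136. Column totals: 179, 261. Grand total N = 440.
Expected counts (row total × column total / N):
  Mild, Exposed: 156×179/440 = 63.4636
  Mild, Unexposed: 156×261/440 = 92.5364
  Moderate, Exposed: 148×179/440 = 60.2091
  Moderate, Unexposed: 148×261/440 = 87.7909
  Severe, Exposed: 136×179/440 = 55.3273
  Severe, Unexposed: 136×261/440 = 80.6727
Contributions (O − E)²/E:
  (67 − 63.4636)²/63.4636 = 0.1971
  (89 − 92.5364)²/92.5364 = 0.1351
  (69 − 60.2091)²/60.2091 = 1.2835
  (79 − 87.7909)²/87.7909 = 0.8803
  (43 − 55.3273)²/55.3273 = 2.7466
  (93 − 80.6727)²/80.6727 = 1.8837
χ² = 0.1971 + 0.1351 + 1.2835 + 0.8803 + 2.7466 + 1.8837 = 7.126

7.126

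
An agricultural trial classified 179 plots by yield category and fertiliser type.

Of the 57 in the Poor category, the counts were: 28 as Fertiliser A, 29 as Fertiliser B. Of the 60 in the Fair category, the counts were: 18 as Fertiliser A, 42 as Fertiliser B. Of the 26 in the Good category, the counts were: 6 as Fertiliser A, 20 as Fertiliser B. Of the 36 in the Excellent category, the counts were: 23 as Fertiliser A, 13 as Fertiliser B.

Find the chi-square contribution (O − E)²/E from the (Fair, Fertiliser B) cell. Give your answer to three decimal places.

Row total (Fair) = 60; column total (Fertiliser B) = 104; N = 179.
Expected count E = 60 × 104 / 179 = 34.86034.
Contribution = (O − E)²/E = (42 − 34.86034)² / 34.86034 = 1.462.

1.462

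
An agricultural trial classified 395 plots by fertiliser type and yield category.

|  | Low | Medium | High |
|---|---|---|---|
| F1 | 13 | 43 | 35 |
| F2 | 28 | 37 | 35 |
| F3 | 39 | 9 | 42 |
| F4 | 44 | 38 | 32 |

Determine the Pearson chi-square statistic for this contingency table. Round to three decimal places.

Row totals: 91, 100, 90, 114. Column totals: 124, 127, 144. Grand total N = 395.
Expected counts (row total × column total / N):
  F1, Low: 91×124/395 = 28.5671
  F1, Medium: 91×127/395 = 29.2582
  F1, High: 91×144/395 = 33.1747
  F2, Low: 100×124/395 = 31.3924
  F2, Medium: 100×127/395 = 32.1519
  F2, High: 100×144/395 = 36.4557
  F3, Low: 90×124/395 = 28.2532
  F3, Medium: 90×127/395 = 28.9367
  F3, High: 90×144/395 = 32.8101
  F4, Low: 114×124/395 = 35.7873
  F4, Medium: 114×127/395 = 36.6532
  F4, High: 114×144/395 = 41.5595
Contributions (O − E)²/E:
  (13 − 28.5671)²/28.5671 = 8.4830
  (43 − 29.2582)²/29.2582 = 6.4542
  (35 − 33.1747)²/33.1747 = 0.1004
  (28 − 31.3924)²/31.3924 = 0.3666
  (37 − 32.1519)²/32.1519 = 0.7310
  (35 − 36.4557)²/36.4557 = 0.0581
  (39 − 28.2532)²/28.2532 = 4.0878
  (9 − 28.9367)²/28.9367 = 13.7359
  (42 − 32.8101)²/32.8101 = 2.5740
  (44 − 35.7873)²/35.7873 = 1.8847
  (38 − 36.6532)²/36.6532 = 0.0495
  (32 − 41.5595)²/41.5595 = 2.1989
χ² = 8.4830 + 6.4542 + 0.1004 + 0.3666 + 0.7310 + 0.0581 + 4.0878 + 13.7359 + 2.5740 + 1.8847 + 0.0495 + 2.1989 = 40.724

40.724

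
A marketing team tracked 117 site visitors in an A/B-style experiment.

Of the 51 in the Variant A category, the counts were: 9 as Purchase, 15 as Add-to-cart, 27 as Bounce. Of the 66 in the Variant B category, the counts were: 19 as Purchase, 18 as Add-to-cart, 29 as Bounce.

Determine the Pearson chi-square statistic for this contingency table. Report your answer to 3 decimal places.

2.026

Row totals: 51, 66. Column totals: 28, 33, 56. Grand total N = 117.
Expected counts (row total × column total / N):
  Variant A, Purchase: 51×28/117 = 12.2051
  Variant A, Add-to-cart: 51×33/117 = 14.3846
  Variant A, Bounce: 51×56/117 = 24.4103
  Variant B, Purchase: 66×28/117 = 15.7949
  Variant B, Add-to-cart: 66×33/117 = 18.6154
  Variant B, Bounce: 66×56/117 = 31.5897
Contributions (O − E)²/E:
  (9 − 12.2051)²/12.2051 = 0.8417
  (15 − 14.3846)²/14.3846 = 0.0263
  (27 − 24.4103)²/24.4103 = 0.2747
  (19 − 15.7949)²/15.7949 = 0.6504
  (18 − 18.6154)²/18.6154 = 0.0203
  (29 − 31.5897)²/31.5897 = 0.2123
χ² = 0.8417 + 0.0263 + 0.2747 + 0.6504 + 0.0203 + 0.2123 = 2.026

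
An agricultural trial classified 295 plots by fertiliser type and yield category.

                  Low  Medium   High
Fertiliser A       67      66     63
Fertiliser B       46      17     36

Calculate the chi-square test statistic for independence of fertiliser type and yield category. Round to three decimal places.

Row totals: 196, 99. Column totals: 113, 83, 99. Grand total N = 295.
Expected counts (row total × column total / N):
  Fertiliser A, Low: 196×113/295 = 75.0780
  Fertiliser A, Medium: 196×83/295 = 55.1458
  Fertiliser A, High: 196×99/295 = 65.7763
  Fertiliser B, Low: 99×113/295 = 37.9220
  Fertiliser B, Medium: 99×83/295 = 27.8542
  Fertiliser B, High: 99×99/295 = 33.2237
Contributions (O − E)²/E:
  (67 − 75.0780)²/75.0780 = 0.8692
  (66 − 55.1458)²/55.1458 = 2.1364
  (63 − 65.7763)²/65.7763 = 0.1172
  (46 − 37.9220)²/37.9220 = 1.7207
  (17 − 27.8542)²/27.8542 = 4.2297
  (36 − 33.2237)²/33.2237 = 0.2320
χ² = 0.8692 + 2.1364 + 0.1172 + 1.7207 + 4.2297 + 0.2320 = 9.305

9.305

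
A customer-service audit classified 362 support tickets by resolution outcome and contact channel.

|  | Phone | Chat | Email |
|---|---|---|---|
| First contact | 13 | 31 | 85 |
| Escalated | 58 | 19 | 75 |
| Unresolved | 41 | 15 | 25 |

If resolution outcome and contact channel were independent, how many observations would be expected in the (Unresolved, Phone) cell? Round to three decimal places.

25.061

Row total (Unresolved) = 81; column total (Phone) = 112; grand total N = 362.
Expected count = (row total × column total) / N = 81 × 112 / 362 = 25.061.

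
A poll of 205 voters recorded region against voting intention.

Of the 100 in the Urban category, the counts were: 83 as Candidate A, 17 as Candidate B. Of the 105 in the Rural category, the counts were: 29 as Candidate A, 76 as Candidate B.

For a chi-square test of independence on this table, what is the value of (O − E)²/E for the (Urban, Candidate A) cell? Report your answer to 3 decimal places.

14.727

Row total (Urban) = 100; column total (Candidate A) = 112; N = 205.
Expected count E = 100 × 112 / 205 = 54.63415.
Contribution = (O − E)²/E = (83 − 54.63415)² / 54.63415 = 14.727.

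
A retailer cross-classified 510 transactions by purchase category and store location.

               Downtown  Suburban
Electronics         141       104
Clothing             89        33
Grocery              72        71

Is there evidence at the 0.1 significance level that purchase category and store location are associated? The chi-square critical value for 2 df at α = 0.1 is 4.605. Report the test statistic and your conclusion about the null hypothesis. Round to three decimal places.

14.466; reject H₀

Row totals: 245, 122, 143. Column totals: 302, 208. Grand total N = 510.
Expected counts (row total × column total / N):
  Electronics, Downtown: 245×302/510 = 145.0784
  Electronics, Suburban: 245×208/510 = 99.9216
  Clothing, Downtown: 122×302/510 = 72.2431
  Clothing, Suburban: 122×208/510 = 49.7569
  Grocery, Downtown: 143×302/510 = 84.6784
  Grocery, Suburban: 143×208/510 = 58.3216
Contributions (O − E)²/E:
  (141 − 145.0784)²/145.0784 = 0.1147
  (104 − 99.9216)²/99.9216 = 0.1665
  (89 − 72.2431)²/72.2431 = 3.8868
  (33 − 49.7569)²/49.7569 = 5.6433
  (72 − 84.6784)²/84.6784 = 1.8983
  (71 − 58.3216)²/58.3216 = 2.7561
χ² = 0.1147 + 0.1665 + 3.8868 + 5.6433 + 1.8983 + 2.7561 = 14.466
df = (3−1)(2−1) = 2. Since 14.466 > 4.605, reject the null hypothesis of independence at α = 0.1.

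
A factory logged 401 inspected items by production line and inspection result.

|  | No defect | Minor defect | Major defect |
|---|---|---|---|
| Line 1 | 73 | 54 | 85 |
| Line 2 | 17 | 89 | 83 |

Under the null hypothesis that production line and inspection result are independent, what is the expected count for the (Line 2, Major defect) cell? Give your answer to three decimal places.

Row total (Line 2) = 189; column total (Major defect) = 168; grand total N = 401.
Expected count = (row total × column total) / N = 189 × 168 / 401 = 79.182.

79.182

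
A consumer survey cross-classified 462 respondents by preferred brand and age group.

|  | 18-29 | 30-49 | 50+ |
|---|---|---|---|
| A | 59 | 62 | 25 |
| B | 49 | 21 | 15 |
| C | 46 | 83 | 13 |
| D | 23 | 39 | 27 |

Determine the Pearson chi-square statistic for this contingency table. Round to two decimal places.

Row totals: 146, 85, 142, 89. Column totals: 177, 205, 80. Grand total N = 462.
Expected counts (row total × column total / N):
  A, 18-29: 146×177/462 = 55.935
  A, 30-49: 146×205/462 = 64.784
  A, 50+: 146×80/462 = 25.281
  B, 18-29: 85×177/462 = 32.565
  B, 30-49: 85×205/462 = 37.716
  B, 50+: 85×80/462 = 14.719
  C, 18-29: 142×177/462 = 54.403
  C, 30-49: 142×205/462 = 63.009
  C, 50+: 142×80/462 = 24.589
  D, 18-29: 89×177/462 = 34.097
  D, 30-49: 89×205/462 = 39.491
  D, 50+: 89×80/462 = 15.411
Contributions (O − E)²/E:
  (59 − 55.935)²/55.935 = 0.1679
  (62 − 64.784)²/64.784 = 0.1196
  (25 − 25.281)²/25.281 = 0.0031
  (49 − 32.565)²/32.565 = 8.2945
  (21 − 37.716)²/37.716 = 7.4087
  (15 − 14.719)²/14.719 = 0.0054
  (46 − 54.403)²/54.403 = 1.2979
  (83 − 63.009)²/63.009 = 6.3426
  (13 − 24.589)²/24.589 = 5.4620
  (23 − 34.097)²/34.097 = 3.6116
  (39 − 39.491)²/39.491 = 0.0061
  (27 − 15.411)²/15.411 = 8.7149
χ² = 0.1679 + 0.1196 + 0.0031 + 8.2945 + 7.4087 + 0.0054 + 1.2979 + 6.3426 + 5.4620 + 3.6116 + 0.0061 + 8.7149 = 41.43

41.43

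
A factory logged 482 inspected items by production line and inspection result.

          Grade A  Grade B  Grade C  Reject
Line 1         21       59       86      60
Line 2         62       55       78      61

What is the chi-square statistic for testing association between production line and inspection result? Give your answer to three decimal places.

Row totals: 226, 256. Column totals: 83, 114, 164, 121. Grand total N = 482.
Expected counts (row total × column total / N):
  Line 1, Grade A: 226×83/482 = 38.9170
  Line 1, Grade B: 226×114/482 = 53.4523
  Line 1, Grade C: 226×164/482 = 76.8963
  Line 1, Reject: 226×121/482 = 56.7344
  Line 2, Grade A: 256×83/482 = 44.0830
  Line 2, Grade B: 256×114/482 = 60.5477
  Line 2, Grade C: 256×164/482 = 87.1037
  Line 2, Reject: 256×121/482 = 64.2656
Contributions (O − E)²/E:
  (21 − 38.9170)²/38.9170 = 8.2488
  (59 − 53.4523)²/53.4523 = 0.5758
  (86 − 76.8963)²/76.8963 = 1.0778
  (60 − 56.7344)²/56.7344 = 0.1880
  (62 − 44.0830)²/44.0830 = 7.2821
  (55 − 60.5477)²/60.5477 = 0.5083
  (78 − 87.1037)²/87.1037 = 0.9515
  (61 − 64.2656)²/64.2656 = 0.1659
χ² = 8.2488 + 0.5758 + 1.0778 + 0.1880 + 7.2821 + 0.5083 + 0.9515 + 0.1659 = 18.998

18.998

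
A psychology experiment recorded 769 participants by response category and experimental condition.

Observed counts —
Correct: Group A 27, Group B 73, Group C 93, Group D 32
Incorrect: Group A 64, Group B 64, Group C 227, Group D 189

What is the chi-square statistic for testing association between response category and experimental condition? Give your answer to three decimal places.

Row totals: 225, 544. Column totals: 91, 137, 320, 221. Grand total N = 769.
Expected counts (row total × column total / N):
  Correct, Group A: 225×91/769 = 26.6255
  Correct, Group B: 225×137/769 = 40.0845
  Correct, Group C: 225×320/769 = 93.6281
  Correct, Group D: 225×221/769 = 64.6619
  Incorrect, Group A: 544×91/769 = 64.3745
  Incorrect, Group B: 544×137/769 = 96.9155
  Incorrect, Group C: 544×320/769 = 226.3719
  Incorrect, Group D: 544×221/769 = 156.3381
Contributions (O − E)²/E:
  (27 − 26.6255)²/26.6255 = 0.0053
  (73 − 40.0845)²/40.0845 = 27.0287
  (93 − 93.6281)²/93.6281 = 0.0042
  (32 − 64.6619)²/64.6619 = 16.4981
  (64 − 64.3745)²/64.3745 = 0.0022
  (64 − 96.9155)²/96.9155 = 11.1791
  (227 − 226.3719)²/226.3719 = 0.0017
  (189 − 156.3381)²/156.3381 = 6.8237
χ² = 0.0053 + 27.0287 + 0.0042 + 16.4981 + 0.0022 + 11.1791 + 0.0017 + 6.8237 = 61.543

61.543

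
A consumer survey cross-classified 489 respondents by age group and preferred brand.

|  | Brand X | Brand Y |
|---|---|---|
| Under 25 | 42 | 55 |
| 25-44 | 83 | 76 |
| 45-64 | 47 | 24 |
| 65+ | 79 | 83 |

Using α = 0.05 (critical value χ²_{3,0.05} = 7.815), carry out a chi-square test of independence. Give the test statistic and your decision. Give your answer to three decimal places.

Row totals: 97, 159, 71, 162. Column totals: 251, 238. Grand total N = 489.
Expected counts (row total × column total / N):
  Under 25, Brand X: 97×251/489 = 49.7894
  Under 25, Brand Y: 97×238/489 = 47.2106
  25-44, Brand X: 159×251/489 = 81.6135
  25-44, Brand Y: 159×238/489 = 77.3865
  45-64, Brand X: 71×251/489 = 36.4438
  45-64, Brand Y: 71×238/489 = 34.5562
  65+, Brand X: 162×251/489 = 83.1534
  65+, Brand Y: 162×238/489 = 78.8466
Contributions (O − E)²/E:
  (42 − 49.7894)²/49.7894 = 1.2186
  (55 − 47.2106)²/47.2106 = 1.2852
  (83 − 81.6135)²/81.6135 = 0.0236
  (76 − 77.3865)²/77.3865 = 0.0248
  (47 − 36.4438)²/36.4438 = 3.0577
  (24 − 34.5562)²/34.5562 = 3.2247
  (79 − 83.1534)²/83.1534 = 0.2075
  (83 − 78.8466)²/78.8466 = 0.2188
χ² = 1.2186 + 1.2852 + 0.0236 + 0.0248 + 3.0577 + 3.2247 + 0.2075 + 0.2188 = 9.261
df = (4−1)(2−1) = 3. Since 9.261 > 7.815, reject the null hypothesis of independence at α = 0.05.

9.261; reject H₀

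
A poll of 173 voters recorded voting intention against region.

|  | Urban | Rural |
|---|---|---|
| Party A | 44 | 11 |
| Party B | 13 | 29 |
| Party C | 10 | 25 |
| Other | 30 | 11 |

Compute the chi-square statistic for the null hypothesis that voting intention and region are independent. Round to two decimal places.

Row totals: 55, 42, 35, 41. Column totals: 97, 76. Grand total N = 173.
Expected counts (row total × column total / N):
  Party A, Urban: 55×97/173 = 30.838
  Party A, Rural: 55×76/173 = 24.162
  Party B, Urban: 42×97/173 = 23.549
  Party B, Rural: 42×76/173 = 18.451
  Party C, Urban: 35×97/173 = 19.624
  Party C, Rural: 35×76/173 = 15.376
  Other, Urban: 41×97/173 = 22.988
  Other, Rural: 41×76/173 = 18.012
Contributions (O − E)²/E:
  (44 − 30.838)²/30.838 = 5.6177
  (11 − 24.162)²/24.162 = 7.1699
  (13 − 23.549)²/23.549 = 4.7255
  (29 − 18.451)²/18.451 = 6.0312
  (10 − 19.624)²/19.624 = 4.7198
  (25 − 15.376)²/15.376 = 6.0238
  (30 − 22.988)²/22.988 = 2.1389
  (11 − 18.012)²/18.012 = 2.7297
χ² = 5.6177 + 7.1699 + 4.7255 + 6.0312 + 4.7198 + 6.0238 + 2.1389 + 2.7297 = 39.16

39.16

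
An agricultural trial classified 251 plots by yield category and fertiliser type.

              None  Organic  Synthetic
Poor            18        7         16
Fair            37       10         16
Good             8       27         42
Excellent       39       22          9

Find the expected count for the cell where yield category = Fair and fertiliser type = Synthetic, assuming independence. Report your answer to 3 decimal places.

20.833

Row total (Fair) = 63; column total (Synthetic) = 83; grand total N = 251.
Expected count = (row total × column total) / N = 63 × 83 / 251 = 20.833.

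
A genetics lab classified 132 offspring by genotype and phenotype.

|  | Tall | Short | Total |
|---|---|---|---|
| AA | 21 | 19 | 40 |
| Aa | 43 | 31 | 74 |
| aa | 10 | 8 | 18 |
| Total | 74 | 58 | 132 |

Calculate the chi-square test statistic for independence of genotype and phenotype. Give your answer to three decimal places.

0.334

Grand total N = 132.
Expected counts (row total × column total / N):
  AA, Tall: 40×74/132 = 22.4242
  AA, Short: 40×58/132 = 17.5758
  Aa, Tall: 74×74/132 = 41.4848
  Aa, Short: 74×58/132 = 32.5152
  aa, Tall: 18×74/132 = 10.0909
  aa, Short: 18×58/132 = 7.9091
Contributions (O − E)²/E:
  (21 − 22.4242)²/22.4242 = 0.0905
  (19 − 17.5758)²/17.5758 = 0.1154
  (43 − 41.4848)²/41.4848 = 0.0553
  (31 − 32.5152)²/32.5152 = 0.0706
  (10 − 10.0909)²/10.0909 = 0.0008
  (8 − 7.9091)²/7.9091 = 0.0010
χ² = 0.0905 + 0.1154 + 0.0553 + 0.0706 + 0.0008 + 0.0010 = 0.334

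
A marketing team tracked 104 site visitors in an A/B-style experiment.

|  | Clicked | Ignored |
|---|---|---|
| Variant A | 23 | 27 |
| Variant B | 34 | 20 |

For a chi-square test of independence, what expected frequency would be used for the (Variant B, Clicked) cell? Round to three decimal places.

29.596

Row total (Variant B) = 54; column total (Clicked) = 57; grand total N = 104.
Expected count = (row total × column total) / N = 54 × 57 / 104 = 29.596.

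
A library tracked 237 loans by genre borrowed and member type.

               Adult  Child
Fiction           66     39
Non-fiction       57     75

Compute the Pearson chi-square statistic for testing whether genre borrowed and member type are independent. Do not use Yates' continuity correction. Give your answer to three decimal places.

9.069

Row totals: 105, 132. Column totals: 123, 114. Grand total N = 237.
Expected counts (row total × column total / N):
  Fiction, Adult: 105×123/237 = 54.4937
  Fiction, Child: 105×114/237 = 50.5063
  Non-fiction, Adult: 132×123/237 = 68.5063
  Non-fiction, Child: 132×114/237 = 63.4937
Contributions (O − E)²/E:
  (66 − 54.4937)²/54.4937 = 2.4295
  (39 − 50.5063)²/50.5063 = 2.6214
  (57 − 68.5063)²/68.5063 = 1.9326
  (75 − 63.4937)²/63.4937 = 2.0852
χ² = 2.4295 + 2.6214 + 1.9326 + 2.0852 = 9.069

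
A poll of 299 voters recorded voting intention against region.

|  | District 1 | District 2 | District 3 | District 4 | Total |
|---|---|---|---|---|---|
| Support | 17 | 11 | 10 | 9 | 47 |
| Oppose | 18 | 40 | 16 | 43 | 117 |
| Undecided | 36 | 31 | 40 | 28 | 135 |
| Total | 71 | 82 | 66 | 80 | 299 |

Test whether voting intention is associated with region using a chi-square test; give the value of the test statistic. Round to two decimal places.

24.65

Grand total N = 299.
Expected counts (row total × column total / N):
  Support, District 1: 47×71/299 = 11.1605
  Support, District 2: 47×82/299 = 12.8896
  Support, District 3: 47×66/299 = 10.3746
  Support, District 4: 47×80/299 = 12.5753
  Oppose, District 1: 117×71/299 = 27.7826
  Oppose, District 2: 117×82/299 = 32.0870
  Oppose, District 3: 117×66/299 = 25.8261
  Oppose, District 4: 117×80/299 = 31.3043
  Undecided, District 1: 135×71/299 = 32.0569
  Undecided, District 2: 135×82/299 = 37.0234
  Undecided, District 3: 135×66/299 = 29.7993
  Undecided, District 4: 135×80/299 = 36.1204
Contributions (O − E)²/E:
  (17 − 11.1605)²/11.1605 = 3.0554
  (11 − 12.8896)²/12.8896 = 0.2770
  (10 − 10.3746)²/10.3746 = 0.0135
  (9 − 12.5753)²/12.5753 = 1.0165
  (18 − 27.7826)²/27.7826 = 3.4446
  (40 − 32.0870)²/32.0870 = 1.9514
  (16 − 25.8261)²/25.8261 = 3.7386
  (43 − 31.3043)²/31.3043 = 4.3697
  (36 − 32.0569)²/32.0569 = 0.4850
  (31 − 37.0234)²/37.0234 = 0.9800
  (40 − 29.7993)²/29.7993 = 3.4918
  (28 − 36.1204)²/36.1204 = 1.8256
χ² = 3.0554 + 0.2770 + 0.0135 + 1.0165 + 3.4446 + 1.9514 + 3.7386 + 4.3697 + 0.4850 + 0.9800 + 3.4918 + 1.8256 = 24.65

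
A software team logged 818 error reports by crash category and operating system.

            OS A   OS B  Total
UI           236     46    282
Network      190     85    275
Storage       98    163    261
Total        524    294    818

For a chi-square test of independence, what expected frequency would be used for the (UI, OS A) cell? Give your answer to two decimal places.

Row total (UI) = 282; column total (OS A) = 524; grand total N = 818.
Expected count = (row total × column total) / N = 282 × 524 / 818 = 180.65.

180.65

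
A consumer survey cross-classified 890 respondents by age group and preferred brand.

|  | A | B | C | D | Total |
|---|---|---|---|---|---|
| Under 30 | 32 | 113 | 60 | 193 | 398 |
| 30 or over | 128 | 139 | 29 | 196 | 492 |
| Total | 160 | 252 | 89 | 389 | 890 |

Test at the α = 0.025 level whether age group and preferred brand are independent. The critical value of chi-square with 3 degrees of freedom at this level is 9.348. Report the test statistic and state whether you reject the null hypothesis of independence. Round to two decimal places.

Grand total N = 890.
Expected counts (row total × column total / N):
  Under 30, A: 398×160/890 = 71.551
  Under 30, B: 398×252/890 = 112.692
  Under 30, C: 398×89/890 = 39.800
  Under 30, D: 398×389/890 = 173.957
  30 or over, A: 492×160/890 = 88.449
  30 or over, B: 492×252/890 = 139.308
  30 or over, C: 492×89/890 = 49.200
  30 or over, D: 492×389/890 = 215.043
Contributions (O − E)²/E:
  (32 − 71.551)²/71.551 = 21.8625
  (113 − 112.692)²/112.692 = 0.0008
  (60 − 39.800)²/39.800 = 10.2523
  (193 − 173.957)²/173.957 = 2.0846
  (128 − 88.449)²/88.449 = 17.6857
  (139 − 139.308)²/139.308 = 0.0007
  (29 − 49.200)²/49.200 = 8.2935
  (196 − 215.043)²/215.043 = 1.6863
χ² = 21.8625 + 0.0008 + 10.2523 + 2.0846 + 17.6857 + 0.0007 + 8.2935 + 1.6863 = 61.87
df = (2−1)(4−1) = 3. Since 61.87 > 9.348, reject the null hypothesis of independence at α = 0.025.

61.87; reject H₀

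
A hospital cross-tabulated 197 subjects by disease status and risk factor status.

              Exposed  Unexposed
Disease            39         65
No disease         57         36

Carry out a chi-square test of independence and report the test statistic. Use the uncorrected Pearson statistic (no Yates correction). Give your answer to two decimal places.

11.12

Row totals: 104, 93. Column totals: 96, 101. Grand total N = 197.
Expected counts (row total × column total / N):
  Disease, Exposed: 104×96/197 = 50.680
  Disease, Unexposed: 104×101/197 = 53.320
  No disease, Exposed: 93×96/197 = 45.320
  No disease, Unexposed: 93×101/197 = 47.680
Contributions (O − E)²/E:
  (39 − 50.680)²/50.680 = 2.6918
  (65 − 53.320)²/53.320 = 2.5586
  (57 − 45.320)²/45.320 = 3.0102
  (36 − 47.680)²/47.680 = 2.8612
χ² = 2.6918 + 2.5586 + 3.0102 + 2.8612 = 11.12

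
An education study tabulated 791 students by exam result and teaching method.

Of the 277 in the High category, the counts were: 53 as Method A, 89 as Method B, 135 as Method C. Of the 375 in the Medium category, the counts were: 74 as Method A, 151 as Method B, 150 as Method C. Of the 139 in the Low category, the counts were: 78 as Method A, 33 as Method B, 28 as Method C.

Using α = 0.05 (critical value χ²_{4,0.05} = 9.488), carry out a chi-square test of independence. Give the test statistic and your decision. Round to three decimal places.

87.242; reject H₀

Row totals: 277, 375, 139. Column totals: 205, 273, 313. Grand total N = 791.
Expected counts (row total × column total / N):
  High, Method A: 277×205/791 = 71.7889
  High, Method B: 277×273/791 = 95.6018
  High, Method C: 277×313/791 = 109.6094
  Medium, Method A: 375×205/791 = 97.1871
  Medium, Method B: 375×273/791 = 129.4248
  Medium, Method C: 375×313/791 = 148.3881
  Low, Method A: 139×205/791 = 36.0240
  Low, Method B: 139×273/791 = 47.9735
  Low, Method C: 139×313/791 = 55.0025
Contributions (O − E)²/E:
  (53 − 71.7889)²/71.7889 = 4.9175
  (89 − 95.6018)²/95.6018 = 0.4559
  (135 − 109.6094)²/109.6094 = 5.8816
  (74 − 97.1871)²/97.1871 = 5.5320
  (151 − 129.4248)²/129.4248 = 3.5966
  (150 − 148.3881)²/148.3881 = 0.0175
  (78 − 36.0240)²/36.0240 = 48.9114
  (33 − 47.9735)²/47.9735 = 4.6735
  (28 − 55.0025)²/55.0025 = 13.2564
χ² = 4.9175 + 0.4559 + 5.8816 + 5.5320 + 3.5966 + 0.0175 + 48.9114 + 4.6735 + 13.2564 = 87.242
df = (3−1)(3−1) = 4. Since 87.242 > 9.488, reject the null hypothesis of independence at α = 0.05.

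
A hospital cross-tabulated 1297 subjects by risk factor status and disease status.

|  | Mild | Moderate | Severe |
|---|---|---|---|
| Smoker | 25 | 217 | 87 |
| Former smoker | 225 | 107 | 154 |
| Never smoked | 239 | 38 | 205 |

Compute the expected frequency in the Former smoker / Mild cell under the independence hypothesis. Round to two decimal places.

Row total (Former smoker) = 486; column total (Mild) = 489; grand total N = 1297.
Expected count = (row total × column total) / N = 486 × 489 / 1297 = 183.23.

183.23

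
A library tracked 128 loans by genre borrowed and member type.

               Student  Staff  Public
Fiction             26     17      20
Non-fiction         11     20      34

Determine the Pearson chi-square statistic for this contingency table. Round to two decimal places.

Row totals: 63, 65. Column totals: 37, 37, 54. Grand total N = 128.
Expected counts (row total × column total / N):
  Fiction, Student: 63×37/128 = 18.2109
  Fiction, Staff: 63×37/128 = 18.2109
  Fiction, Public: 63×54/128 = 26.5781
  Non-fiction, Student: 65×37/128 = 18.7891
  Non-fiction, Staff: 65×37/128 = 18.7891
  Non-fiction, Public: 65×54/128 = 27.4219
Contributions (O − E)²/E:
  (26 − 18.2109)²/18.2109 = 3.3315
  (17 − 18.2109)²/18.2109 = 0.0805
  (20 − 26.5781)²/26.5781 = 1.6281
  (11 − 18.7891)²/18.7891 = 3.2290
  (20 − 18.7891)²/18.7891 = 0.0780
  (34 − 27.4219)²/27.4219 = 1.5780
χ² = 3.3315 + 0.0805 + 1.6281 + 3.2290 + 0.0780 + 1.5780 = 9.93

9.93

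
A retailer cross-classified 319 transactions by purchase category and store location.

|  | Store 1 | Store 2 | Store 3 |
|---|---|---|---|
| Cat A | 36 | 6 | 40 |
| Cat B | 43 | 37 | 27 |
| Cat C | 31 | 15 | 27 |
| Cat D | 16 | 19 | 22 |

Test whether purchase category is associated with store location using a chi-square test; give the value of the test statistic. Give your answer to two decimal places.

Row totals: 82, 107, 73, 57. Column totals: 126, 77, 116. Grand total N = 319.
Expected counts (row total × column total / N):
  Cat A, Store 1: 82×126/319 = 32.389
  Cat A, Store 2: 82×77/319 = 19.793
  Cat A, Store 3: 82×116/319 = 29.818
  Cat B, Store 1: 107×126/319 = 42.263
  Cat B, Store 2: 107×77/319 = 25.828
  Cat B, Store 3: 107×116/319 = 38.909
  Cat C, Store 1: 73×126/319 = 28.834
  Cat C, Store 2: 73×77/319 = 17.621
  Cat C, Store 3: 73×116/319 = 26.545
  Cat D, Store 1: 57×126/319 = 22.514
  Cat D, Store 2: 57×77/319 = 13.759
  Cat D, Store 3: 57×116/319 = 20.727
Contributions (O − E)²/E:
  (36 − 32.389)²/32.389 = 0.4026
  (6 − 19.793)²/19.793 = 9.6118
  (40 − 29.818)²/29.818 = 3.4769
  (43 − 42.263)²/42.263 = 0.0129
  (37 − 25.828)²/25.828 = 4.8325
  (27 − 38.909)²/38.909 = 3.6450
  (31 − 28.834)²/28.834 = 0.1627
  (15 − 17.621)²/17.621 = 0.3899
  (27 − 26.545)²/26.545 = 0.0078
  (16 − 22.514)²/22.514 = 1.8847
  (19 − 13.759)²/13.759 = 1.9964
  (22 − 20.727)²/20.727 = 0.0782
χ² = 0.4026 + 9.6118 + 3.4769 + 0.0129 + 4.8325 + 3.6450 + 0.1627 + 0.3899 + 0.0078 + 1.8847 + 1.9964 + 0.0782 = 26.50

26.50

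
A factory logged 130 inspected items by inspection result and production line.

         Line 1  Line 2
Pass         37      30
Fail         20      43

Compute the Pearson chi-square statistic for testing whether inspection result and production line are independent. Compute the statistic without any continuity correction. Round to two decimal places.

Row totals: 67, 63. Column totals: 57, 73. Grand total N = 130.
Expected counts (row total × column total / N):
  Pass, Line 1: 67×57/130 = 29.377
  Pass, Line 2: 67×73/130 = 37.623
  Fail, Line 1: 63×57/130 = 27.623
  Fail, Line 2: 63×73/130 = 35.377
Contributions (O − E)²/E:
  (37 − 29.377)²/29.377 = 1.9781
  (30 − 37.623)²/37.623 = 1.5445
  (20 − 27.623)²/27.623 = 2.1037
  (43 − 35.377)²/35.377 = 1.6426
χ² = 1.9781 + 1.5445 + 2.1037 + 1.6426 = 7.27

7.27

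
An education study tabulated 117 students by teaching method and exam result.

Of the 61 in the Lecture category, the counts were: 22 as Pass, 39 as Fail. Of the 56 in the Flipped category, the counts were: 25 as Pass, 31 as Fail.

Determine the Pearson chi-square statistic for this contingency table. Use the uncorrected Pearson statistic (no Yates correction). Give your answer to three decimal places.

0.894

Row totals: 61, 56. Column totals: 47, 70. Grand total N = 117.
Expected counts (row total × column total / N):
  Lecture, Pass: 61×47/117 = 24.5043
  Lecture, Fail: 61×70/117 = 36.4957
  Flipped, Pass: 56×47/117 = 22.4957
  Flipped, Fail: 56×70/117 = 33.5043
Contributions (O − E)²/E:
  (22 − 24.5043)²/24.5043 = 0.2559
  (39 − 36.4957)²/36.4957 = 0.1718
  (25 − 22.4957)²/22.4957 = 0.2788
  (31 − 33.5043)²/33.5043 = 0.1872
χ² = 0.2559 + 0.1718 + 0.2788 + 0.1872 = 0.894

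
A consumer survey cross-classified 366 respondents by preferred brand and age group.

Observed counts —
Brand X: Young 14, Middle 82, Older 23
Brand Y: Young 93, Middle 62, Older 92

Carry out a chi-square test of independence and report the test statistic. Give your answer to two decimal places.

65.79

Row totals: 119, 247. Column totals: 107, 144, 115. Grand total N = 366.
Expected counts (row total × column total / N):
  Brand X, Young: 119×107/366 = 34.790
  Brand X, Middle: 119×144/366 = 46.820
  Brand X, Older: 119×115/366 = 37.391
  Brand Y, Young: 247×107/366 = 72.210
  Brand Y, Middle: 247×144/366 = 97.180
  Brand Y, Older: 247×115/366 = 77.609
Contributions (O − E)²/E:
  (14 − 34.790)²/34.790 = 12.4238
  (82 − 46.820)²/46.820 = 26.4338
  (23 − 37.391)²/37.391 = 5.5388
  (93 − 72.210)²/72.210 = 5.9857
  (62 − 97.180)²/97.180 = 12.7355
  (92 − 77.609)²/77.609 = 2.6685
χ² = 12.4238 + 26.4338 + 5.5388 + 5.9857 + 12.7355 + 2.6685 = 65.79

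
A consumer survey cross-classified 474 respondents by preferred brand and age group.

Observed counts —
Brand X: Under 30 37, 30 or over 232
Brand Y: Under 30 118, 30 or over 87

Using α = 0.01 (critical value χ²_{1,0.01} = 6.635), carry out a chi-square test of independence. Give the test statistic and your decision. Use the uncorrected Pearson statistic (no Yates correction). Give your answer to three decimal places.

101.446; reject H₀

Row totals: 269, 205. Column totals: 155, 319. Grand total N = 474.
Expected counts (row total × column total / N):
  Brand X, Under 30: 269×155/474 = 87.9641
  Brand X, 30 or over: 269×319/474 = 181.0359
  Brand Y, Under 30: 205×155/474 = 67.0359
  Brand Y, 30 or over: 205×319/474 = 137.9641
Contributions (O − E)²/E:
  (37 − 87.9641)²/87.9641 = 29.5273
  (232 − 181.0359)²/181.0359 = 14.3471
  (118 − 67.0359)²/67.0359 = 38.7455
  (87 − 137.9641)²/137.9641 = 18.8262
χ² = 29.5273 + 14.3471 + 38.7455 + 18.8262 = 101.446
df = (2−1)(2−1) = 1. Since 101.446 > 6.635, reject the null hypothesis of independence at α = 0.01.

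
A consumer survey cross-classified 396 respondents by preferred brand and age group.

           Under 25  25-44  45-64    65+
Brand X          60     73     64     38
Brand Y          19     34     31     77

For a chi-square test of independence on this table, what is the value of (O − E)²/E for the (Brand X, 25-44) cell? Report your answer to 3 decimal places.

1.422

Row total (Brand X) = 235; column total (25-44) = 107; N = 396.
Expected count E = 235 × 107 / 396 = 63.4975.
Contribution = (O − E)²/E = (73 − 63.4975)² / 63.4975 = 1.422.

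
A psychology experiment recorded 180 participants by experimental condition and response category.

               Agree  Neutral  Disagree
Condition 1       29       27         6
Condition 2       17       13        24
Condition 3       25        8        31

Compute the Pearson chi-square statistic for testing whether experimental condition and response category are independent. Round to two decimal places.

Row totals: 62, 54, 64. Column totals: 71, 48, 61. Grand total N = 180.
Expected counts (row total × column total / N):
  Condition 1, Agree: 62×71/180 = 24.456
  Condition 1, Neutral: 62×48/180 = 16.533
  Condition 1, Disagree: 62×61/180 = 21.011
  Condition 2, Agree: 54×71/180 = 21.300
  Condition 2, Neutral: 54×48/180 = 14.400
  Condition 2, Disagree: 54×61/180 = 18.300
  Condition 3, Agree: 64×71/180 = 25.244
  Condition 3, Neutral: 64×48/180 = 17.067
  Condition 3, Disagree: 64×61/180 = 21.689
Contributions (O − E)²/E:
  (29 − 24.456)²/24.456 = 0.8443
  (27 − 16.533)²/16.533 = 6.6266
  (6 − 21.011)²/21.011 = 10.7244
  (17 − 21.300)²/21.300 = 0.8681
  (13 − 14.400)²/14.400 = 0.1361
  (24 − 18.300)²/18.300 = 1.7754
  (25 − 25.244)²/25.244 = 0.0024
  (8 − 17.067)²/17.067 = 4.8169
  (31 − 21.689)²/21.689 = 3.9972
χ² = 0.8443 + 6.6266 + 10.7244 + 0.8681 + 0.1361 + 1.7754 + 0.0024 + 4.8169 + 3.9972 = 29.79

29.79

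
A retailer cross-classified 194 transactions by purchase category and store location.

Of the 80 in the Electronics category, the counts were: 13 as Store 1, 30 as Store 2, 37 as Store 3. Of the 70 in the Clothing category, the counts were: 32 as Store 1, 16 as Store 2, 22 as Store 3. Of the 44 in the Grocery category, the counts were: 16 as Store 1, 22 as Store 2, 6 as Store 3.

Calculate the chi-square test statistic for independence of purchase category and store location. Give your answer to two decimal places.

Row totals: 80, 70, 44. Column totals: 61, 68, 65. Grand total N = 194.
Expected counts (row total × column total / N):
  Electronics, Store 1: 80×61/194 = 25.1546
  Electronics, Store 2: 80×68/194 = 28.0412
  Electronics, Store 3: 80×65/194 = 26.8041
  Clothing, Store 1: 70×61/194 = 22.0103
  Clothing, Store 2: 70×68/194 = 24.5361
  Clothing, Store 3: 70×65/194 = 23.4536
  Grocery, Store 1: 44×61/194 = 13.8351
  Grocery, Store 2: 44×68/194 = 15.4227
  Grocery, Store 3: 44×65/194 = 14.7423
Contributions (O − E)²/E:
  (13 − 25.1546)²/25.1546 = 5.8731
  (30 − 28.0412)²/28.0412 = 0.1368
  (37 − 26.8041)²/26.8041 = 3.8784
  (32 − 22.0103)²/22.0103 = 4.5340
  (16 − 24.5361)²/24.5361 = 2.9697
  (22 − 23.4536)²/23.4536 = 0.0901
  (16 − 13.8351)²/13.8351 = 0.3388
  (22 − 15.4227)²/15.4227 = 2.8050
  (6 − 14.7423)²/14.7423 = 5.1843
χ² = 5.8731 + 0.1368 + 3.8784 + 4.5340 + 2.9697 + 0.0901 + 0.3388 + 2.8050 + 5.1843 = 25.81

25.81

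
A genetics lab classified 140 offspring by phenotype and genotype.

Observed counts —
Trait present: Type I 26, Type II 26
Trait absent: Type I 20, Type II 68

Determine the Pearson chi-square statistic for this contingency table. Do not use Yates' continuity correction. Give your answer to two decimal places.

Row totals: 52, 88. Column totals: 46, 94. Grand total N = 140.
Expected counts (row total × column total / N):
  Trait present, Type I: 52×46/140 = 17.086
  Trait present, Type II: 52×94/140 = 34.914
  Trait absent, Type I: 88×46/140 = 28.914
  Trait absent, Type II: 88×94/140 = 59.086
Contributions (O − E)²/E:
  (26 − 17.086)²/17.086 = 4.6506
  (26 − 34.914)²/34.914 = 2.2759
  (20 − 28.914)²/28.914 = 2.7481
  (68 − 59.086)²/59.086 = 1.3448
χ² = 4.6506 + 2.2759 + 2.7481 + 1.3448 = 11.02

11.02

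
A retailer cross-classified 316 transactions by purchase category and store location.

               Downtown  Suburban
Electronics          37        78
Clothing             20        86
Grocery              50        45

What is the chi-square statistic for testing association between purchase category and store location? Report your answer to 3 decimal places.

Row totals: 115, 106, 95. Column totals: 107, 209. Grand total N = 316.
Expected counts (row total × column total / N):
  Electronics, Downtown: 115×107/316 = 38.9399
  Electronics, Suburban: 115×209/316 = 76.0601
  Clothing, Downtown: 106×107/316 = 35.8924
  Clothing, Suburban: 106×209/316 = 70.1076
  Grocery, Downtown: 95×107/316 = 32.1677
  Grocery, Suburban: 95×209/316 = 62.8323
Contributions (O − E)²/E:
  (37 − 38.9399)²/38.9399 = 0.0966
  (78 − 76.0601)²/76.0601 = 0.0495
  (20 − 35.8924)²/35.8924 = 7.0368
  (86 − 70.1076)²/70.1076 = 3.6026
  (50 − 32.1677)²/32.1677 = 9.8854
  (45 − 62.8323)²/62.8323 = 5.0609
χ² = 0.0966 + 0.0495 + 7.0368 + 3.6026 + 9.8854 + 5.0609 = 25.732

25.732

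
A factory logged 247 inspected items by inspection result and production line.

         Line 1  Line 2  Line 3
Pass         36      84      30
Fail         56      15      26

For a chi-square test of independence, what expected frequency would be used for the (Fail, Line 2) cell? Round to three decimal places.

Row total (Fail) = 97; column total (Line 2) = 99; grand total N = 247.
Expected count = (row total × column total) / N = 97 × 99 / 247 = 38.879.

38.879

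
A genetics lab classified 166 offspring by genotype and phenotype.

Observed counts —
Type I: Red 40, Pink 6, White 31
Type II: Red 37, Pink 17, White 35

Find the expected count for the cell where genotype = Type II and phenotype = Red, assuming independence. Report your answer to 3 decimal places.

41.283

Row total (Type II) = 89; column total (Red) = 77; grand total N = 166.
Expected count = (row total × column total) / N = 89 × 77 / 166 = 41.283.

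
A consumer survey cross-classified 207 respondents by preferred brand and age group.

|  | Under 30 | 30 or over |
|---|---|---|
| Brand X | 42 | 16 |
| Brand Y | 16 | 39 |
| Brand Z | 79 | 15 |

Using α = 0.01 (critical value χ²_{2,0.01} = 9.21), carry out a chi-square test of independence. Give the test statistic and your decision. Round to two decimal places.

48.21; reject H₀

Row totals: 58, 55, 94. Column totals: 137, 70. Grand total N = 207.
Expected counts (row total × column total / N):
  Brand X, Under 30: 58×137/207 = 38.386
  Brand X, 30 or over: 58×70/207 = 19.614
  Brand Y, Under 30: 55×137/207 = 36.401
  Brand Y, 30 or over: 55×70/207 = 18.599
  Brand Z, Under 30: 94×137/207 = 62.213
  Brand Z, 30 or over: 94×70/207 = 31.787
Contributions (O − E)²/E:
  (42 − 38.386)²/38.386 = 0.3403
  (16 − 19.614)²/19.614 = 0.6659
  (16 − 36.401)²/36.401 = 11.4338
  (39 − 18.599)²/18.599 = 22.3776
  (79 − 62.213)²/62.213 = 4.5297
  (15 − 31.787)²/31.787 = 8.8654
χ² = 0.3403 + 0.6659 + 11.4338 + 22.3776 + 4.5297 + 8.8654 = 48.21
df = (3−1)(2−1) = 2. Since 48.21 > 9.21, reject the null hypothesis of independence at α = 0.01.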